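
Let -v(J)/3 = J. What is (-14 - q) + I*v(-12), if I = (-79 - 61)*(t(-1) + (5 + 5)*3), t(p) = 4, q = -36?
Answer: -171338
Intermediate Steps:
v(J) = -3*J
I = -4760 (I = (-79 - 61)*(4 + (5 + 5)*3) = -140*(4 + 10*3) = -140*(4 + 30) = -140*34 = -4760)
(-14 - q) + I*v(-12) = (-14 - 1*(-36)) - (-14280)*(-12) = (-14 + 36) - 4760*36 = 22 - 171360 = -171338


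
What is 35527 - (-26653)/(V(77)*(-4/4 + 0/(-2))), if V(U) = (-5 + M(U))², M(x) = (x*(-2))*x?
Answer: 4999742003610/140730769 ≈ 35527.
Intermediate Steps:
M(x) = -2*x² (M(x) = (-2*x)*x = -2*x²)
V(U) = (-5 - 2*U²)²
35527 - (-26653)/(V(77)*(-4/4 + 0/(-2))) = 35527 - (-26653)/((5 + 2*77²)²*(-4/4 + 0/(-2))) = 35527 - (-26653)/((5 + 2*5929)²*(-4*¼ + 0*(-½))) = 35527 - (-26653)/((5 + 11858)²*(-1 + 0)) = 35527 - (-26653)/(11863²*(-1)) = 35527 - (-26653)/(140730769*(-1)) = 35527 - (-26653)/(-140730769) = 35527 - (-26653)*(-1)/140730769 = 35527 - 1*26653/140730769 = 35527 - 26653/140730769 = 4999742003610/140730769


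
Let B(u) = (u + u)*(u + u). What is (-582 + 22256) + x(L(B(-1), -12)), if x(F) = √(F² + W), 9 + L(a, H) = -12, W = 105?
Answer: 21674 + √546 ≈ 21697.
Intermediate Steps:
B(u) = 4*u² (B(u) = (2*u)*(2*u) = 4*u²)
L(a, H) = -21 (L(a, H) = -9 - 12 = -21)
x(F) = √(105 + F²) (x(F) = √(F² + 105) = √(105 + F²))
(-582 + 22256) + x(L(B(-1), -12)) = (-582 + 22256) + √(105 + (-21)²) = 21674 + √(105 + 441) = 21674 + √546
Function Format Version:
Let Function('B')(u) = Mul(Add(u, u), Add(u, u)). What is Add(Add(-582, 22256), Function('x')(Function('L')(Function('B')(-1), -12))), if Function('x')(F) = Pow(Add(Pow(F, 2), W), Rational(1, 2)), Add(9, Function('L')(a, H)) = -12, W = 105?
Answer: Add(21674, Pow(546, Rational(1, 2))) ≈ 21697.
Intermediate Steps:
Function('B')(u) = Mul(4, Pow(u, 2)) (Function('B')(u) = Mul(Mul(2, u), Mul(2, u)) = Mul(4, Pow(u, 2)))
Function('L')(a, H) = -21 (Function('L')(a, H) = Add(-9, -12) = -21)
Function('x')(F) = Pow(Add(105, Pow(F, 2)), Rational(1, 2)) (Function('x')(F) = Pow(Add(Pow(F, 2), 105), Rational(1, 2)) = Pow(Add(105, Pow(F, 2)), Rational(1, 2)))
Add(Add(-582, 22256), Function('x')(Function('L')(Function('B')(-1), -12))) = Add(Add(-582, 22256), Pow(Add(105, Pow(-21, 2)), Rational(1, 2))) = Add(21674, Pow(Add(105, 441), Rational(1, 2))) = Add(21674, Pow(546, Rational(1, 2)))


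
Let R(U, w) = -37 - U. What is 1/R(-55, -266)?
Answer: 1/18 ≈ 0.055556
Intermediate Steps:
1/R(-55, -266) = 1/(-37 - 1*(-55)) = 1/(-37 + 55) = 1/18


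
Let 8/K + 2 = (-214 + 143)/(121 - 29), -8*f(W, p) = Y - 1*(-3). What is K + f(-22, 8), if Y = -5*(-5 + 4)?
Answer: -991/255 ≈ -3.8863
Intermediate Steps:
Y = 5 (Y = -5*(-1) = 5)
f(W, p) = -1 (f(W, p) = -(5 - 1*(-3))/8 = -(5 + 3)/8 = -⅛*8 = -1)
K = -736/255 (K = 8/(-2 + (-214 + 143)/(121 - 29)) = 8/(-2 - 71/92) = 8/(-255/92) = 8*(-92/255) = -736/255 ≈ -2.8863)
K + f(-22, 8) = -736/255 - 1 = -991/255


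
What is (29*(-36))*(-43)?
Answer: 44892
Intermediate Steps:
(29*(-36))*(-43) = -1044*(-43) = 44892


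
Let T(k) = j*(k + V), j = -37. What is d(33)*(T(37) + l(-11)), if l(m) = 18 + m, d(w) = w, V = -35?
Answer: -2211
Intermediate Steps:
T(k) = 1295 - 37*k (T(k) = -37*(k - 35) = -37*(-35 + k) = 1295 - 37*k)
d(33)*(T(37) + l(-11)) = 33*((1295 - 37*37) + (18 - 11)) = 33*((1295 - 1369) + 7) = 33*(-74 + 7) = 33*(-67) = -2211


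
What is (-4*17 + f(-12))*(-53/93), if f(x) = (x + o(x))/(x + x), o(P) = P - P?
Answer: 2385/62 ≈ 38.468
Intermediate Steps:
o(P) = 0
f(x) = ½ (f(x) = (x + 0)/(x + x) = x/((2*x)) = x*(1/(2*x)) = ½)
(-4*17 + f(-12))*(-53/93) = (-4*17 + ½)*(-53/93) = (-68 + ½)*(-53*1/93) = -135/2*(-53/93) = 2385/62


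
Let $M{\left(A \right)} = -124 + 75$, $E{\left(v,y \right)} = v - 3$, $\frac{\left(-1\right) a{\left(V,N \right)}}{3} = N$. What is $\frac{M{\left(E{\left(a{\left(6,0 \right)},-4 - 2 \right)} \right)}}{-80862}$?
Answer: $\frac{49}{80862} \approx 0.00060597$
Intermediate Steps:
$a{\left(V,N \right)} = - 3 N$
$E{\left(v,y \right)} = -3 + v$
$M{\left(A \right)} = -49$
$\frac{M{\left(E{\left(a{\left(6,0 \right)},-4 - 2 \right)} \right)}}{-80862} = - \frac{49}{-80862} = \left(-49\right) \left(- \frac{1}{80862}\right) = \frac{49}{80862}$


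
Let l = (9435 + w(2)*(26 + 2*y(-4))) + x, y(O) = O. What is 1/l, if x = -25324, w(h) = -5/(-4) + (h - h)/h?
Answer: -2/31733 ≈ -6.3026e-5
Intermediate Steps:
w(h) = 5/4 (w(h) = -5*(-¼) + 0/h = 5/4 + 0 = 5/4)
l = -31733/2 (l = (9435 + 5*(26 + 2*(-4))/4) - 25324 = (9435 + 5*(26 - 8)/4) - 25324 = (9435 + (5/4)*18) - 25324 = (9435 + 45/2) - 25324 = 18915/2 - 25324 = -31733/2 ≈ -15867.)
1/l = 1/(-31733/2) = -2/31733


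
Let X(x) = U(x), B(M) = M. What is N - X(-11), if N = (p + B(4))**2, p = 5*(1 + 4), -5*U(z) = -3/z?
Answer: 46258/55 ≈ 841.05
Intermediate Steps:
U(z) = 3/(5*z) (U(z) = -(-3)/(5*z) = 3/(5*z))
X(x) = 3/(5*x)
p = 25 (p = 5*5 = 25)
N = 841 (N = (25 + 4)**2 = 29**2 = 841)
N - X(-11) = 841 - 3/(5*(-11)) = 841 - 3*(-1)/(5*11) = 841 - 1*(-3/55) = 841 + 3/55 = 46258/55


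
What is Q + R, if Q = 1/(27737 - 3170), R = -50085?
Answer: -1230438194/24567 ≈ -50085.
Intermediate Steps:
Q = 1/24567 ≈ 4.0705e-5
Q + R = 1/24567 - 50085 = -1230438194/24567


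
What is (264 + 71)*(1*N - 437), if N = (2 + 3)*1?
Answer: -144720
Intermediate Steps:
N = 5 (N = 5*1 = 5)
(264 + 71)*(1*N - 437) = (264 + 71)*(1*5 - 437) = 335*(5 - 437) = 335*(-432) = -144720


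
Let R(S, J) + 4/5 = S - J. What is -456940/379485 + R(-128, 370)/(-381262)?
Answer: -87012285581/72341605035 ≈ -1.2028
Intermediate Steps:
R(S, J) = -4/5 + S - J (R(S, J) = -4/5 + (S - J) = -4/5 + S - J)
-456940/379485 + R(-128, 370)/(-381262) = -456940/379485 + (-4/5 - 128 - 1*370)/(-381262) = -456940*1/379485 + (-4/5 - 128 - 370)*(-1/381262) = -91388/75897 - 2494/5*(-1/381262) = -91388/75897 + 1247/953155 = -87012285581/72341605035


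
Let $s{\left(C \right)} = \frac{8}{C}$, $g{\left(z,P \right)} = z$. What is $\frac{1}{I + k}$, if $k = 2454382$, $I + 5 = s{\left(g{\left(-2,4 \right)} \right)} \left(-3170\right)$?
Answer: $\frac{1}{2467057} \approx 4.0534 \cdot 10^{-7}$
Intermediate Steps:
$I = 12675$ ($I = -5 + \frac{8}{-2} \left(-3170\right) = -5 + 8 \left(- \frac{1}{2}\right) \left(-3170\right) = -5 - -12680 = -5 + 12680 = 12675$)
$\frac{1}{I + k} = \frac{1}{12675 + 2454382} = \frac{1}{2467057}$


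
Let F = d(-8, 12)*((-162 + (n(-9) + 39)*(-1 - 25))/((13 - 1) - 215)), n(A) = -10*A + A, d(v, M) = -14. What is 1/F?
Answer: -29/6564 ≈ -0.0044180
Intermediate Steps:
n(A) = -9*A
F = -6564/29 (F = -14*(-162 + (-9*(-9) + 39)*(-1 - 25))/((13 - 1) - 215) = -14*(-162 + (81 + 39)*(-26))/(12 - 215) = -14*(-162 + 120*(-26))/(-203) = -14*(-162 - 3120)*(-1)/203 = -(-45948)*(-1)/203 = -14*3282/203 = -6564/29 ≈ -226.34)
1/F = 1/(-6564/29) = -29/6564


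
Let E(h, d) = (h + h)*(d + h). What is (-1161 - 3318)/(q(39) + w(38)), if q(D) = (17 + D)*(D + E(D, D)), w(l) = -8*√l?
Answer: -191974419/14696522264 - 4479*√38/14696522264 ≈ -0.013064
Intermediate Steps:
E(h, d) = 2*h*(d + h) (E(h, d) = (2*h)*(d + h) = 2*h*(d + h))
q(D) = (17 + D)*(D + 4*D²) (q(D) = (17 + D)*(D + 2*D*(D + D)) = (17 + D)*(D + 2*D*(2*D)) = (17 + D)*(D + 4*D²))
(-1161 - 3318)/(q(39) + w(38)) = (-1161 - 3318)/(39*(17 + 4*39² + 69*39) - 8*√38) = -4479/(39*(17 + 4*1521 + 2691) - 8*√38) = -4479/(39*(17 + 6084 + 2691) - 8*√38) = -4479/(39*8792 - 8*√38) = -4479/(342888 - 8*√38)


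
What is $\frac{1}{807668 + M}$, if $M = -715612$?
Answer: $\frac{1}{92056} \approx 1.0863 \cdot 10^{-5}$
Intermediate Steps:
$\frac{1}{807668 + M} = \frac{1}{807668 - 715612} = \frac{1}{92056}$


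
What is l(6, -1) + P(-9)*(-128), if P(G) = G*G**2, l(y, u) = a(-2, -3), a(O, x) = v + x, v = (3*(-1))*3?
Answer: 93300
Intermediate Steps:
v = -9 (v = -3*3 = -9)
a(O, x) = -9 + x
l(y, u) = -12 (l(y, u) = -9 - 3 = -12)
P(G) = G**3
l(6, -1) + P(-9)*(-128) = -12 + (-9)**3*(-128) = -12 - 729*(-128) = -12 + 93312 = 93300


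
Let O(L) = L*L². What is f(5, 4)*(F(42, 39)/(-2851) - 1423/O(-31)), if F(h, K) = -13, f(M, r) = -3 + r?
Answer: 4444256/84934141 ≈ 0.052326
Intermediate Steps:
O(L) = L³
f(5, 4)*(F(42, 39)/(-2851) - 1423/O(-31)) = (-3 + 4)*(-13/(-2851) - 1423/((-31)³)) = 1*(-13*(-1/2851) - 1423/(-29791)) = 1*(13/2851 - 1423*(-1/29791)) = 1*(13/2851 + 1423/29791) = 1*(4444256/84934141) = 4444256/84934141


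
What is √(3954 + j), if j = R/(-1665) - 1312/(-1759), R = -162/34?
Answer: √121029677160626755/5532055 ≈ 62.887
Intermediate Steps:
R = -81/17 (R = -162*1/34 = -81/17 ≈ -4.7647)
j = 4142071/5532055 (j = -81/17/(-1665) - 1312/(-1759) = -81/17*(-1/1665) - 1312*(-1/1759) = 9/3145 + 1312/1759 = 4142071/5532055 ≈ 0.74874)
√(3954 + j) = √(3954 + 4142071/5532055) = √(21877887541/5532055) = √121029677160626755/5532055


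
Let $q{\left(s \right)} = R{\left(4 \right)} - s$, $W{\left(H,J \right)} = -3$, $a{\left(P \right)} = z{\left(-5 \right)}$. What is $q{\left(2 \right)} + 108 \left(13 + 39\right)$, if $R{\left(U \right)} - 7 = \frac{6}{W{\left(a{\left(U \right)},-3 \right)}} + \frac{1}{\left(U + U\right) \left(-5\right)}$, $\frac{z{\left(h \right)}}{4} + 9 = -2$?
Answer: $\frac{224759}{40} \approx 5619.0$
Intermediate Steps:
$z{\left(h \right)} = -44$ ($z{\left(h \right)} = -36 + 4 \left(-2\right) = -36 - 8 = -44$)
$a{\left(P \right)} = -44$
$R{\left(U \right)} = 5 - \frac{1}{10 U}$ ($R{\left(U \right)} = 7 + \left(\frac{6}{-3} + \frac{1}{\left(U + U\right) \left(-5\right)}\right) = 7 + \left(6 \left(- \frac{1}{3}\right) + \frac{1}{2 U} \left(- \frac{1}{5}\right)\right) = 7 + \left(-2 + \frac{1}{2 U} \left(- \frac{1}{5}\right)\right) = 7 - \left(2 + \frac{1}{10 U}\right) = 5 - \frac{1}{10 U}$)
$q{\left(s \right)} = \frac{199}{40} - s$ ($q{\left(s \right)} = \left(5 - \frac{1}{10 \cdot 4}\right) - s = \left(5 - \frac{1}{40}\right) - s = \frac{199}{40} - s$)
$q{\left(2 \right)} + 108 \left(13 + 39\right) = \left(\frac{199}{40} - 2\right) + 108 \left(13 + 39\right) = \left(\frac{199}{40} - 2\right) + 108 \cdot 52 = \frac{119}{40} + 5616 = \frac{224759}{40}$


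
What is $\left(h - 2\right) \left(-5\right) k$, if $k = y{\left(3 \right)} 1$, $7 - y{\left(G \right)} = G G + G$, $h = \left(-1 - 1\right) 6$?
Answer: $-350$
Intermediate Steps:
$h = -12$ ($h = \left(-2\right) 6 = -12$)
$y{\left(G \right)} = 7 - G - G^{2}$ ($y{\left(G \right)} = 7 - \left(G G + G\right) = 7 - \left(G^{2} + G\right) = 7 - \left(G + G^{2}\right) = 7 - G - G^{2}$)
$k = -5$ ($k = \left(7 - 3 - 3^{2}\right) 1 = \left(7 - 3 - 9\right) 1 = \left(-5\right) 1 = -5$)
$\left(h - 2\right) \left(-5\right) k = \left(-12 - 2\right) \left(-5\right) \left(-5\right) = \left(-14\right) \left(-5\right) \left(-5\right) = 70 \left(-5\right) = -350$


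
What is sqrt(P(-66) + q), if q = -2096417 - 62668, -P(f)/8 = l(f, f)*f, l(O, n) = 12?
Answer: I*sqrt(2152749) ≈ 1467.2*I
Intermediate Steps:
P(f) = -96*f
q = -2159085
sqrt(P(-66) + q) = sqrt(-96*(-66) - 2159085) = sqrt(6336 - 2159085) = sqrt(-2152749) = I*sqrt(2152749)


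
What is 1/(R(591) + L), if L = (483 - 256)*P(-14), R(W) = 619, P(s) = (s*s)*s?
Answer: -1/622269 ≈ -1.6070e-6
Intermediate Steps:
P(s) = s³ (P(s) = s²*s = s³)
L = -622888 (L = (483 - 256)*(-14)³ = 227*(-2744) = -622888)
1/(R(591) + L) = 1/(619 - 622888) = 1/(-622269) = -1/622269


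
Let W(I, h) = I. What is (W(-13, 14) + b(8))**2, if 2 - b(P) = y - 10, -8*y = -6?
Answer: 49/16 ≈ 3.0625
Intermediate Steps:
y = 3/4 (y = -1/8*(-6) = 3/4 ≈ 0.75000)
b(P) = 45/4 (b(P) = 2 - (3/4 - 10) = 2 - 1*(-37/4) = 2 + 37/4 = 45/4)
(W(-13, 14) + b(8))**2 = (-13 + 45/4)**2 = (-7/4)**2 = 49/16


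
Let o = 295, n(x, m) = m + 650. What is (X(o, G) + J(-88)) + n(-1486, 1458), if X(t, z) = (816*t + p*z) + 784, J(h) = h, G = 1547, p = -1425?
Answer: -1960951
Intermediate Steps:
n(x, m) = 650 + m
X(t, z) = 784 - 1425*z + 816*t (X(t, z) = (816*t - 1425*z) + 784 = (-1425*z + 816*t) + 784 = 784 - 1425*z + 816*t)
(X(o, G) + J(-88)) + n(-1486, 1458) = ((784 - 1425*1547 + 816*295) - 88) + (650 + 1458) = ((784 - 2204475 + 240720) - 88) + 2108 = (-1962971 - 88) + 2108 = -1963059 + 2108 = -1960951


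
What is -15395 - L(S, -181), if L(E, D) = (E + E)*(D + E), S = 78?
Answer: 673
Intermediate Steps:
L(E, D) = 2*E*(D + E) (L(E, D) = (2*E)*(D + E) = 2*E*(D + E))
-15395 - L(S, -181) = -15395 - 2*78*(-181 + 78) = -15395 - 2*78*(-103) = -15395 - 1*(-16068) = -15395 + 16068 = 673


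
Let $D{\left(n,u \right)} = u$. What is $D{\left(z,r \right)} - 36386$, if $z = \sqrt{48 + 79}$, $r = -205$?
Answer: $-36591$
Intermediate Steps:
$z = \sqrt{127} \approx 11.269$
$D{\left(z,r \right)} - 36386 = -205 - 36386 = -36591$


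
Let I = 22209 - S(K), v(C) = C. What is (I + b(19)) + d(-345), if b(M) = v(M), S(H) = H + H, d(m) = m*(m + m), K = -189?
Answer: 260656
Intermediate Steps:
d(m) = 2*m**2 (d(m) = m*(2*m) = 2*m**2)
S(H) = 2*H
b(M) = M
I = 22587 (I = 22209 - 2*(-189) = 22209 - 1*(-378) = 22209 + 378 = 22587)
(I + b(19)) + d(-345) = (22587 + 19) + 2*(-345)**2 = 22606 + 2*119025 = 22606 + 238050 = 260656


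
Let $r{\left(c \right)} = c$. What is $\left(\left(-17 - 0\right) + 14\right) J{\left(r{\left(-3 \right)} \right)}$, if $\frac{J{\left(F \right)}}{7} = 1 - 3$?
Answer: $42$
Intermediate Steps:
$J{\left(F \right)} = -14$ ($J{\left(F \right)} = 7 \left(1 - 3\right) = 7 \left(-2\right) = -14$)
$\left(\left(-17 - 0\right) + 14\right) J{\left(r{\left(-3 \right)} \right)} = \left(\left(-17 - 0\right) + 14\right) \left(-14\right) = \left(\left(-17 + 0\right) + 14\right) \left(-14\right) = \left(-17 + 14\right) \left(-14\right) = \left(-3\right) \left(-14\right) = 42$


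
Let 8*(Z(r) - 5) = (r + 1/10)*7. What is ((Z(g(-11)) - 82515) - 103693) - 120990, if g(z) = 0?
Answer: -24575433/80 ≈ -3.0719e+5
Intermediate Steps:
Z(r) = 407/80 + 7*r/8 (Z(r) = 5 + ((r + 1/10)*7)/8 = 5 + ((r + ⅒)*7)/8 = 5 + ((⅒ + r)*7)/8 = 5 + (7/10 + 7*r)/8 = 5 + (7/80 + 7*r/8) = 407/80 + 7*r/8)
((Z(g(-11)) - 82515) - 103693) - 120990 = (((407/80 + (7/8)*0) - 82515) - 103693) - 120990 = (((407/80 + 0) - 82515) - 103693) - 120990 = ((407/80 - 82515) - 103693) - 120990 = (-6600793/80 - 103693) - 120990 = -14896233/80 - 120990 = -24575433/80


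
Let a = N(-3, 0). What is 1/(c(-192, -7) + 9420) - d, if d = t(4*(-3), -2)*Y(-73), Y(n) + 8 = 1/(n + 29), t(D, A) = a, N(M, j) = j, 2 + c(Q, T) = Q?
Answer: 1/9226 ≈ 0.00010839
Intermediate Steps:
c(Q, T) = -2 + Q
a = 0
t(D, A) = 0
Y(n) = -8 + 1/(29 + n) (Y(n) = -8 + 1/(n + 29) = -8 + 1/(29 + n))
d = 0 (d = 0*((-231 - 8*(-73))/(29 - 73)) = 0*((-231 + 584)/(-44)) = 0*(-1/44*353) = 0*(-353/44) = 0)
1/(c(-192, -7) + 9420) - d = 1/((-2 - 192) + 9420) - 1*0 = 1/(-194 + 9420) + 0 = 1/9226 + 0 = 1/9226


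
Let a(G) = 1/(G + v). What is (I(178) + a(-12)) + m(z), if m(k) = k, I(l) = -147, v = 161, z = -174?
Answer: -47828/149 ≈ -320.99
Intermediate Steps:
a(G) = 1/(161 + G) (a(G) = 1/(G + 161) = 1/(161 + G))
(I(178) + a(-12)) + m(z) = (-147 + 1/(161 - 12)) - 174 = (-147 + 1/149) - 174 = -21902/149 - 174 = -47828/149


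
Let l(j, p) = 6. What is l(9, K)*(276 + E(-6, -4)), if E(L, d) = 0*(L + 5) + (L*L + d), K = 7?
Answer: 1848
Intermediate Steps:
E(L, d) = d + L**2 (E(L, d) = 0*(5 + L) + (L**2 + d) = 0 + (d + L**2) = d + L**2)
l(9, K)*(276 + E(-6, -4)) = 6*(276 + (-4 + (-6)**2)) = 6*(276 + (-4 + 36)) = 6*(276 + 32) = 6*308 = 1848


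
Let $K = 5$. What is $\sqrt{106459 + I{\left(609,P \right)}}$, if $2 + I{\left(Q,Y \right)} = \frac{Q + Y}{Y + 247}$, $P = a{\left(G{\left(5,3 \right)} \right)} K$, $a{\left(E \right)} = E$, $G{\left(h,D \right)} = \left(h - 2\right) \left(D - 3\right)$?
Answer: $\frac{8 \sqrt{101484149}}{247} \approx 326.28$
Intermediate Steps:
$G{\left(h,D \right)} = \left(-3 + D\right) \left(-2 + h\right)$ ($G{\left(h,D \right)} = \left(-2 + h\right) \left(-3 + D\right) = \left(-3 + D\right) \left(-2 + h\right)$)
$P = 0$ ($P = \left(6 - 15 - 6 + 3 \cdot 5\right) 5 = \left(6 - 15 - 6 + 15\right) 5 = 0 \cdot 5 = 0$)
$I{\left(Q,Y \right)} = -2 + \frac{Q + Y}{247 + Y}$ ($I{\left(Q,Y \right)} = -2 + \frac{Q + Y}{Y + 247} = -2 + \frac{Q + Y}{247 + Y}$)
$\sqrt{106459 + I{\left(609,P \right)}} = \sqrt{106459 + \frac{-494 + 609 - 0}{247 + 0}} = \sqrt{106459 + \frac{-494 + 609 + 0}{247}} = \sqrt{106459 + \frac{1}{247} \cdot 115} = \sqrt{106459 + \frac{115}{247}} = \sqrt{\frac{26295488}{247}} = \frac{8 \sqrt{101484149}}{247}$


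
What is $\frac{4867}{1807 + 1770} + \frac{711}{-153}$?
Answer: $- \frac{199844}{60809} \approx -3.2864$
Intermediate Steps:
$\frac{4867}{1807 + 1770} + \frac{711}{-153} = \frac{4867}{3577} + 711 \left(- \frac{1}{153}\right) = 4867 \cdot \frac{1}{3577} - \frac{79}{17} = \frac{4867}{3577} - \frac{79}{17} = - \frac{199844}{60809}$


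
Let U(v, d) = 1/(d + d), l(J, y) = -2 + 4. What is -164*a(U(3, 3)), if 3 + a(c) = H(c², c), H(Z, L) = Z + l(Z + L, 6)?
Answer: 1435/9 ≈ 159.44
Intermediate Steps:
l(J, y) = 2
U(v, d) = 1/(2*d)
H(Z, L) = 2 + Z (H(Z, L) = Z + 2 = 2 + Z)
a(c) = -1 + c² (a(c) = -3 + (2 + c²) = -1 + c²)
-164*a(U(3, 3)) = -164*(-1 + ((½)/3)²) = -164*(-1 + ((½)*(⅓))²) = -164*(-1 + (⅙)²) = -164*(-1 + 1/36) = -164*(-35/36) = 1435/9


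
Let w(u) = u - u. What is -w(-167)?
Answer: 0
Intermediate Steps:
w(u) = 0
-w(-167) = -1*0 = 0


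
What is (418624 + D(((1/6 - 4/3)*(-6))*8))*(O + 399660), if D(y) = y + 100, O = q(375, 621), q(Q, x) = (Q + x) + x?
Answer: 168046782060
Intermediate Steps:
q(Q, x) = Q + 2*x
O = 1617 (O = 375 + 2*621 = 375 + 1242 = 1617)
D(y) = 100 + y
(418624 + D(((1/6 - 4/3)*(-6))*8))*(O + 399660) = (418624 + (100 + ((1/6 - 4/3)*(-6))*8))*(1617 + 399660) = (418624 + (100 + ((1*(1/6) - 4*1/3)*(-6))*8))*401277 = (418624 + (100 + ((1/6 - 4/3)*(-6))*8))*401277 = (418624 + (100 - 7/6*(-6)*8))*401277 = (418624 + (100 + 7*8))*401277 = (418624 + (100 + 56))*401277 = (418624 + 156)*401277 = 418780*401277 = 168046782060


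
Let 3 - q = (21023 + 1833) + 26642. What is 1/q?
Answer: -1/49495 ≈ -2.0204e-5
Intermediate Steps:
q = -49495 (q = 3 - ((21023 + 1833) + 26642) = 3 - (22856 + 26642) = 3 - 1*49498 = 3 - 49498 = -49495)
1/q = 1/(-49495) = -1/49495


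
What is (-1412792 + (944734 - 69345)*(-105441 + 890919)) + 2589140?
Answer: 687599977290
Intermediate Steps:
(-1412792 + (944734 - 69345)*(-105441 + 890919)) + 2589140 = (-1412792 + 875389*785478) + 2589140 = (-1412792 + 687598800942) + 2589140 = 687597388150 + 2589140 = 687599977290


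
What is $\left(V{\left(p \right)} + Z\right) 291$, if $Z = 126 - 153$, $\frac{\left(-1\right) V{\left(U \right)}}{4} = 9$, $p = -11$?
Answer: $-18333$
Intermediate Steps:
$V{\left(U \right)} = -36$ ($V{\left(U \right)} = \left(-4\right) 9 = -36$)
$Z = -27$
$\left(V{\left(p \right)} + Z\right) 291 = \left(-36 - 27\right) 291 = \left(-63\right) 291 = -18333$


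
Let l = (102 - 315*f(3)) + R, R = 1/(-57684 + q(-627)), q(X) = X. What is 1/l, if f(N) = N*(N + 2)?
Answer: -58311/269571754 ≈ -0.00021631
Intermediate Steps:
f(N) = N*(2 + N)
R = -1/58311 (R = 1/(-57684 - 627) = 1/(-58311) = -1/58311 ≈ -1.7149e-5)
l = -269571754/58311 (l = (102 - 945*(2 + 3)) - 1/58311 = (102 - 945*5) - 1/58311 = (102 - 315*15) - 1/58311 = (102 - 4725) - 1/58311 = -4623 - 1/58311 = -269571754/58311 ≈ -4623.0)
1/l = 1/(-269571754/58311) = -58311/269571754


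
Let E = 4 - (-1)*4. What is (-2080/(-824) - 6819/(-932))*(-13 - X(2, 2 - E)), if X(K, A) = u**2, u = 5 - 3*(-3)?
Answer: -197437493/95996 ≈ -2056.7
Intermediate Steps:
E = 8 (E = 4 - 1*(-4) = 4 + 4 = 8)
u = 14 (u = 5 + 9 = 14)
X(K, A) = 196 (X(K, A) = 14**2 = 196)
(-2080/(-824) - 6819/(-932))*(-13 - X(2, 2 - E)) = (-2080/(-824) - 6819/(-932))*(-13 - 1*196) = (-2080*(-1/824) - 6819*(-1/932))*(-13 - 196) = (260/103 + 6819/932)*(-209) = (944677/95996)*(-209) = -197437493/95996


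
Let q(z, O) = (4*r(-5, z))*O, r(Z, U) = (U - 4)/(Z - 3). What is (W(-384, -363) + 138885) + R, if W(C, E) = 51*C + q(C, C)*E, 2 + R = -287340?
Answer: 26874007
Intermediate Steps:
r(Z, U) = (-4 + U)/(-3 + Z)
R = -287342 (R = -2 - 287340 = -287342)
q(z, O) = O*(2 - z/2) (q(z, O) = (4*((-4 + z)/(-3 - 5)))*O = (4*((-4 + z)/(-8)))*O = (4*(-(-4 + z)/8))*O = (4*(½ - z/8))*O = (2 - z/2)*O = O*(2 - z/2))
W(C, E) = 51*C + C*E*(4 - C)/2 (W(C, E) = 51*C + (C*(4 - C)/2)*E = 51*C + C*E*(4 - C)/2)
(W(-384, -363) + 138885) + R = ((½)*(-384)*(102 - 1*(-363)*(-4 - 384)) + 138885) - 287342 = ((½)*(-384)*(102 - 1*(-363)*(-388)) + 138885) - 287342 = ((½)*(-384)*(102 - 140844) + 138885) - 287342 = ((½)*(-384)*(-140742) + 138885) - 287342 = (27022464 + 138885) - 287342 = 27161349 - 287342 = 26874007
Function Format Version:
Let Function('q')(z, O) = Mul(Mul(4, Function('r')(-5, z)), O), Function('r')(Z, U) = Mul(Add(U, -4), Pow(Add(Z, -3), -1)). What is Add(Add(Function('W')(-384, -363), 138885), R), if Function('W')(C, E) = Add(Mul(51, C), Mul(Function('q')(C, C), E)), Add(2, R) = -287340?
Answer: 26874007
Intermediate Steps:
Function('r')(Z, U) = Mul(Pow(Add(-3, Z), -1), Add(-4, U)) (Function('r')(Z, U) = Mul(Add(-4, U), Pow(Add(-3, Z), -1)) = Mul(Pow(Add(-3, Z), -1), Add(-4, U)))
R = -287342 (R = Add(-2, -287340) = -287342)
Function('q')(z, O) = Mul(O, Add(2, Mul(Rational(-1, 2), z))) (Function('q')(z, O) = Mul(Mul(4, Mul(Pow(Add(-3, -5), -1), Add(-4, z))), O) = Mul(Mul(4, Mul(Pow(-8, -1), Add(-4, z))), O) = Mul(Mul(4, Mul(Rational(-1, 8), Add(-4, z))), O) = Mul(Mul(4, Add(Rational(1, 2), Mul(Rational(-1, 8), z))), O) = Mul(Add(2, Mul(Rational(-1, 2), z)), O) = Mul(O, Add(2, Mul(Rational(-1, 2), z))))
Function('W')(C, E) = Add(Mul(51, C), Mul(Rational(1, 2), C, E, Add(4, Mul(-1, C)))) (Function('W')(C, E) = Add(Mul(51, C), Mul(Mul(Rational(1, 2), C, Add(4, Mul(-1, C))), E)) = Add(Mul(51, C), Mul(Rational(1, 2), C, E, Add(4, Mul(-1, C)))))
Add(Add(Function('W')(-384, -363), 138885), R) = Add(Add(Mul(Rational(1, 2), -384, Add(102, Mul(-1, -363, Add(-4, -384)))), 138885), -287342) = Add(Add(Mul(Rational(1, 2), -384, Add(102, Mul(-1, -363, -388))), 138885), -287342) = Add(Add(Mul(Rational(1, 2), -384, Add(102, -140844)), 138885), -287342) = Add(Add(Mul(Rational(1, 2), -384, -140742), 138885), -287342) = Add(Add(27022464, 138885), -287342) = Add(27161349, -287342) = 26874007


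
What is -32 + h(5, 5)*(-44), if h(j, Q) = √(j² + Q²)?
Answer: -32 - 220*√2 ≈ -343.13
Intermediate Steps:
h(j, Q) = √(Q² + j²)
-32 + h(5, 5)*(-44) = -32 + √(5² + 5²)*(-44) = -32 + √(25 + 25)*(-44) = -32 + √50*(-44) = -32 + (5*√2)*(-44) = -32 - 220*√2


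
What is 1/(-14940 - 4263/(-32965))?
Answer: -32965/492492837 ≈ -6.6935e-5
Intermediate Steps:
1/(-14940 - 4263/(-32965)) = 1/(-14940 - 4263*(-1/32965)) = 1/(-14940 + 4263/32965) = 1/(-492492837/32965) = -32965/492492837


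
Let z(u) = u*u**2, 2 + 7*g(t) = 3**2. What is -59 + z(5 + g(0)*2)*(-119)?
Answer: -40876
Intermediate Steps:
g(t) = 1 (g(t) = -2/7 + (1/7)*3**2 = -2/7 + (1/7)*9 = -2/7 + 9/7 = 1)
z(u) = u**3
-59 + z(5 + g(0)*2)*(-119) = -59 + (5 + 1*2)**3*(-119) = -59 + (5 + 2)**3*(-119) = -59 + 7**3*(-119) = -59 + 343*(-119) = -59 - 40817 = -40876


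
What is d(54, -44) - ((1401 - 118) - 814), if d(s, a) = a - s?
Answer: -567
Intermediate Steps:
d(54, -44) - ((1401 - 118) - 814) = (-44 - 1*54) - ((1401 - 118) - 814) = (-44 - 54) - (1283 - 814) = -98 - 1*469 = -98 - 469 = -567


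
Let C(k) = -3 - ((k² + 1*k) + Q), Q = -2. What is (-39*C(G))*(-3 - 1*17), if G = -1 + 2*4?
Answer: -44460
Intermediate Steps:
G = 7 (G = -1 + 8 = 7)
C(k) = -1 - k - k² (C(k) = -3 - ((k² + 1*k) - 2) = -3 - ((k² + k) - 2) = -3 - ((k + k²) - 2) = -3 - (-2 + k + k²) = -3 + (2 - k - k²) = -1 - k - k²)
(-39*C(G))*(-3 - 1*17) = (-39*(-1 - 1*7 - 1*7²))*(-3 - 1*17) = (-39*(-1 - 7 - 1*49))*(-3 - 17) = -39*(-1 - 7 - 49)*(-20) = -39*(-57)*(-20) = 2223*(-20) = -44460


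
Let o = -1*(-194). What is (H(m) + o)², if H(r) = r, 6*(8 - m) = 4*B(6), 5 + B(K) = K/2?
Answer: 372100/9 ≈ 41344.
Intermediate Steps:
B(K) = -5 + K/2
o = 194
m = 28/3 (m = 8 - 2*(-5 + (½)*6)/3 = 8 - 2*(-5 + 3)/3 = 8 - 2*(-2)/3 = 8 - ⅙*(-8) = 8 + 4/3 = 28/3 ≈ 9.3333)
(H(m) + o)² = (28/3 + 194)² = (610/3)² = 372100/9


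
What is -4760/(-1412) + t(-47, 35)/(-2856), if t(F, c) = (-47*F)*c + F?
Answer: -1989747/84014 ≈ -23.684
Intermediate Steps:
t(F, c) = F - 47*F*c (t(F, c) = -47*F*c + F = F - 47*F*c)
-4760/(-1412) + t(-47, 35)/(-2856) = -4760/(-1412) - 47*(1 - 47*35)/(-2856) = -4760*(-1/1412) - 47*(1 - 1645)*(-1/2856) = 1190/353 - 47*(-1644)*(-1/2856) = 1190/353 + 77268*(-1/2856) = 1190/353 - 6439/238 = -1989747/84014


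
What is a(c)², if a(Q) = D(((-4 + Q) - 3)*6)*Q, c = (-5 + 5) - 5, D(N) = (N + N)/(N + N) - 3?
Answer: 100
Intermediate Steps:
D(N) = -2 (D(N) = (2*N)/((2*N)) - 3 = (2*N)*(1/(2*N)) - 3 = 1 - 3 = -2)
c = -5 (c = 0 - 5 = -5)
a(Q) = -2*Q
a(c)² = (-2*(-5))² = 10² = 100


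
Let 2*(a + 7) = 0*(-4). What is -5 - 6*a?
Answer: 37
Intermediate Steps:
a = -7 (a = -7 + (0*(-4))/2 = -7 + (½)*0 = -7 + 0 = -7)
-5 - 6*a = -5 - 6*(-7) = -5 + 42 = 37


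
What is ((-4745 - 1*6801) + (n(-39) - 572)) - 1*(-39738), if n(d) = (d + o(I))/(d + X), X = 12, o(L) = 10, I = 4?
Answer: 745769/27 ≈ 27621.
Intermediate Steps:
n(d) = (10 + d)/(12 + d) (n(d) = (d + 10)/(d + 12) = (10 + d)/(12 + d))
((-4745 - 1*6801) + (n(-39) - 572)) - 1*(-39738) = ((-4745 - 1*6801) + ((10 - 39)/(12 - 39) - 572)) - 1*(-39738) = ((-4745 - 6801) + (-29/(-27) - 572)) + 39738 = (-11546 + (-1/27*(-29) - 572)) + 39738 = (-11546 + (29/27 - 572)) + 39738 = (-11546 - 15415/27) + 39738 = -327157/27 + 39738 = 745769/27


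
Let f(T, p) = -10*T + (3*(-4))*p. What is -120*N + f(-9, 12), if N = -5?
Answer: 546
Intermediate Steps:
f(T, p) = -12*p - 10*T (f(T, p) = -10*T - 12*p = -12*p - 10*T)
-120*N + f(-9, 12) = -120*(-5) + (-12*12 - 10*(-9)) = 600 + (-144 + 90) = 600 - 54 = 546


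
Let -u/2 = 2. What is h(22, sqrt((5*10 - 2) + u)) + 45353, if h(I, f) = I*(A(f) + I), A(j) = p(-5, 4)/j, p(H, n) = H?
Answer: 45837 - 5*sqrt(11) ≈ 45820.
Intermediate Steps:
u = -4 (u = -2*2 = -4)
A(j) = -5/j
h(I, f) = I*(I - 5/f) (h(I, f) = I*(-5/f + I) = I*(I - 5/f))
h(22, sqrt((5*10 - 2) + u)) + 45353 = 22*(-5 + 22*sqrt((5*10 - 2) - 4))/(sqrt((5*10 - 2) - 4)) + 45353 = 22*(-5 + 22*sqrt((50 - 2) - 4))/(sqrt((50 - 2) - 4)) + 45353 = 22*(-5 + 22*sqrt(48 - 4))/(sqrt(48 - 4)) + 45353 = 22*(-5 + 22*sqrt(44))/(sqrt(44)) + 45353 = 22*(-5 + 22*(2*sqrt(11)))/((2*sqrt(11))) + 45353 = 22*(sqrt(11)/22)*(-5 + 44*sqrt(11)) + 45353 = sqrt(11)*(-5 + 44*sqrt(11)) + 45353 = 45353 + sqrt(11)*(-5 + 44*sqrt(11))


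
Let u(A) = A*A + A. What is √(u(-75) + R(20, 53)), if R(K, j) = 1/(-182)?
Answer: √183838018/182 ≈ 74.498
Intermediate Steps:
R(K, j) = -1/182
u(A) = A + A² (u(A) = A² + A = A + A²)
√(u(-75) + R(20, 53)) = √(-75*(1 - 75) - 1/182) = √(-75*(-74) - 1/182) = √(5550 - 1/182) = √(1010099/182) = √183838018/182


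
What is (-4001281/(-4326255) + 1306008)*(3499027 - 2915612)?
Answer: 659273843572258243/865251 ≈ 7.6195e+11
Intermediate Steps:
(-4001281/(-4326255) + 1306008)*(3499027 - 2915612) = (-4001281*(-1/4326255) + 1306008)*583415 = (4001281/4326255 + 1306008)*583415 = (5650127641321/4326255)*583415 = 659273843572258243/865251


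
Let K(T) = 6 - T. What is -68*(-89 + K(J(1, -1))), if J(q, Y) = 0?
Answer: 5644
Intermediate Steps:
-68*(-89 + K(J(1, -1))) = -68*(-89 + (6 - 1*0)) = -68*(-89 + (6 + 0)) = -68*(-89 + 6) = -68*(-83) = 5644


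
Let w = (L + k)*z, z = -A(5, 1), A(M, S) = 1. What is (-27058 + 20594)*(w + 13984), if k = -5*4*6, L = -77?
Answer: -91665984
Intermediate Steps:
k = -120 (k = -20*6 = -120)
z = -1 (z = -1*1 = -1)
w = 197 (w = (-77 - 120)*(-1) = -197*(-1) = 197)
(-27058 + 20594)*(w + 13984) = (-27058 + 20594)*(197 + 13984) = -6464*14181 = -91665984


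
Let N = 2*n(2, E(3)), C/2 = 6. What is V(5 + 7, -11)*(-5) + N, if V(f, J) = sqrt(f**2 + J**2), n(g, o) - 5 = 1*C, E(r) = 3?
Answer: 34 - 5*sqrt(265) ≈ -47.394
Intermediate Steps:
C = 12 (C = 2*6 = 12)
n(g, o) = 17 (n(g, o) = 5 + 1*12 = 5 + 12 = 17)
N = 34 (N = 2*17 = 34)
V(f, J) = sqrt(J**2 + f**2)
V(5 + 7, -11)*(-5) + N = sqrt((-11)**2 + (5 + 7)**2)*(-5) + 34 = sqrt(121 + 12**2)*(-5) + 34 = sqrt(121 + 144)*(-5) + 34 = sqrt(265)*(-5) + 34 = -5*sqrt(265) + 34 = 34 - 5*sqrt(265)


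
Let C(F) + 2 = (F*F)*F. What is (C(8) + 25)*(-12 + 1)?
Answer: -5885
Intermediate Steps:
C(F) = -2 + F³ (C(F) = -2 + (F*F)*F = -2 + F²*F = -2 + F³)
(C(8) + 25)*(-12 + 1) = ((-2 + 8³) + 25)*(-12 + 1) = ((-2 + 512) + 25)*(-11) = (510 + 25)*(-11) = 535*(-11) = -5885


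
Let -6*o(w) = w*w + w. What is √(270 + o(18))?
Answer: √213 ≈ 14.595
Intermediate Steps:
o(w) = -w/6 - w²/6 (o(w) = -(w*w + w)/6 = -(w² + w)/6 = -(w + w²)/6 = -w/6 - w²/6)
√(270 + o(18)) = √(270 - ⅙*18*(1 + 18)) = √(270 - ⅙*18*19) = √(270 - 57) = √213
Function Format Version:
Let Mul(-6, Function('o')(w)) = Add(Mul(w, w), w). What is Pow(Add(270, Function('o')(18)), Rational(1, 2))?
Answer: Pow(213, Rational(1, 2)) ≈ 14.595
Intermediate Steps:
Function('o')(w) = Add(Mul(Rational(-1, 6), w), Mul(Rational(-1, 6), Pow(w, 2))) (Function('o')(w) = Mul(Rational(-1, 6), Add(Mul(w, w), w)) = Mul(Rational(-1, 6), Add(Pow(w, 2), w)) = Mul(Rational(-1, 6), Add(w, Pow(w, 2))) = Add(Mul(Rational(-1, 6), w), Mul(Rational(-1, 6), Pow(w, 2))))
Pow(Add(270, Function('o')(18)), Rational(1, 2)) = Pow(Add(270, Mul(Rational(-1, 6), 18, Add(1, 18))), Rational(1, 2)) = Pow(Add(270, Mul(Rational(-1, 6), 18, 19)), Rational(1, 2)) = Pow(Add(270, -57), Rational(1, 2)) = Pow(213, Rational(1, 2))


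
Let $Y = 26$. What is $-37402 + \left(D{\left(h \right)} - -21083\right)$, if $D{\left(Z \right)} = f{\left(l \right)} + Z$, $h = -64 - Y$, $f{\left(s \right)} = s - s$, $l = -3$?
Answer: $-16409$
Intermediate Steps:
$f{\left(s \right)} = 0$
$h = -90$ ($h = -64 - 26 = -90$)
$D{\left(Z \right)} = Z$ ($D{\left(Z \right)} = 0 + Z = Z$)
$-37402 + \left(D{\left(h \right)} - -21083\right) = -37402 - -20993 = -37402 + \left(-90 + 21083\right) = -37402 + 20993 = -16409$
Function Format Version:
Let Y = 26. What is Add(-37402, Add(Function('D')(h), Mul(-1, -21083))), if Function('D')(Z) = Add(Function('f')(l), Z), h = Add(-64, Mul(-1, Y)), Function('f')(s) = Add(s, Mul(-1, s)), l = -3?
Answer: -16409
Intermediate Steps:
Function('f')(s) = 0
h = -90 (h = Add(-64, Mul(-1, 26)) = Add(-64, -26) = -90)
Function('D')(Z) = Z (Function('D')(Z) = Add(0, Z) = Z)
Add(-37402, Add(Function('D')(h), Mul(-1, -21083))) = Add(-37402, Add(-90, Mul(-1, -21083))) = Add(-37402, Add(-90, 21083)) = Add(-37402, 20993) = -16409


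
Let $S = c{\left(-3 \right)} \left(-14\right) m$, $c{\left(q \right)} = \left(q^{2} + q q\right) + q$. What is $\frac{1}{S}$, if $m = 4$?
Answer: $- \frac{1}{840} \approx -0.0011905$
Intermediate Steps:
$c{\left(q \right)} = q + 2 q^{2}$ ($c{\left(q \right)} = \left(q^{2} + q^{2}\right) + q = 2 q^{2} + q = q + 2 q^{2}$)
$S = -840$ ($S = - 3 \left(1 + 2 \left(-3\right)\right) \left(-14\right) 4 = - 3 \left(1 - 6\right) \left(-14\right) 4 = \left(-3\right) \left(-5\right) \left(-14\right) 4 = 15 \left(-14\right) 4 = \left(-210\right) 4 = -840$)
$\frac{1}{S} = \frac{1}{-840} = - \frac{1}{840}$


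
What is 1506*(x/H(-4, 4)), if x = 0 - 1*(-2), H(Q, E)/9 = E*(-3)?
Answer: -251/9 ≈ -27.889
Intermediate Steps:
H(Q, E) = -27*E (H(Q, E) = 9*(E*(-3)) = 9*(-3*E) = -27*E)
x = 2 (x = 0 + 2 = 2)
1506*(x/H(-4, 4)) = 1506*(2/((-27*4))) = 1506*(2/(-108)) = 1506*(2*(-1/108)) = 1506*(-1/54) = -251/9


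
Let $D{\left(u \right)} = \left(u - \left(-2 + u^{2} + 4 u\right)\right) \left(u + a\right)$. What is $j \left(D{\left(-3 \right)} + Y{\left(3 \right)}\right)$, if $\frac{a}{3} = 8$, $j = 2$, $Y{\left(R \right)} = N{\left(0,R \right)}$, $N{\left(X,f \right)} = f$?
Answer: $90$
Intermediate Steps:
$Y{\left(R \right)} = R$
$a = 24$ ($a = 3 \cdot 8 = 24$)
$D{\left(u \right)} = \left(24 + u\right) \left(2 - u^{2} - 3 u\right)$ ($D{\left(u \right)} = \left(u - \left(-2 + u^{2} + 4 u\right)\right) \left(u + 24\right) = \left(u - \left(-2 + u^{2} + 4 u\right)\right) \left(24 + u\right) = \left(2 - u^{2} - 3 u\right) \left(24 + u\right) = \left(24 + u\right) \left(2 - u^{2} - 3 u\right)$)
$j \left(D{\left(-3 \right)} + Y{\left(3 \right)}\right) = 2 \left(\left(48 - \left(-3\right)^{3} - -210 - 27 \left(-3\right)^{2}\right) + 3\right) = 2 \left(\left(48 - -27 + 210 - 243\right) + 3\right) = 2 \left(\left(48 + 27 + 210 - 243\right) + 3\right) = 2 \left(42 + 3\right) = 2 \cdot 45 = 90$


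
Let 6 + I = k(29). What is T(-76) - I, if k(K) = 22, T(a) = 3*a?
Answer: -244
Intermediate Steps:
I = 16 (I = -6 + 22 = 16)
T(-76) - I = 3*(-76) - 1*16 = -228 - 16 = -244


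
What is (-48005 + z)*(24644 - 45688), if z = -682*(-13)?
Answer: 823641116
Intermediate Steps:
z = 8866
(-48005 + z)*(24644 - 45688) = (-48005 + 8866)*(24644 - 45688) = -39139*(-21044) = 823641116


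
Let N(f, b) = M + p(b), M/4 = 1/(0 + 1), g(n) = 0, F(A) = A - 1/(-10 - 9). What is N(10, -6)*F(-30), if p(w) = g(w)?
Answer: -2276/19 ≈ -119.79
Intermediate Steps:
F(A) = 1/19 + A (F(A) = A - 1/(-19) = A - 1*(-1/19) = A + 1/19 = 1/19 + A)
p(w) = 0
M = 4 (M = 4/(0 + 1) = 4/1 = 4*1 = 4)
N(f, b) = 4 (N(f, b) = 4 + 0 = 4)
N(10, -6)*F(-30) = 4*(1/19 - 30) = 4*(-569/19) = -2276/19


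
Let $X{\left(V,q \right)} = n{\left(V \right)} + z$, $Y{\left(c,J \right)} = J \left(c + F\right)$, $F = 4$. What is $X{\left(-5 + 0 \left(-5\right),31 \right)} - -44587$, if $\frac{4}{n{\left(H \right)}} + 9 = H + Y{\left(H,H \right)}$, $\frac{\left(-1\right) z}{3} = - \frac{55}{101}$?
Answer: $\frac{40530664}{909} \approx 44588.0$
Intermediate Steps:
$Y{\left(c,J \right)} = J \left(4 + c\right)$ ($Y{\left(c,J \right)} = J \left(c + 4\right) = J \left(4 + c\right)$)
$z = \frac{165}{101}$ ($z = - 3 \left(- \frac{55}{101}\right) = - 3 \left(\left(-55\right) \frac{1}{101}\right) = \left(-3\right) \left(- \frac{55}{101}\right) = \frac{165}{101} \approx 1.6337$)
$n{\left(H \right)} = \frac{4}{-9 + H + H \left(4 + H\right)}$ ($n{\left(H \right)} = \frac{4}{-9 + \left(H + H \left(4 + H\right)\right)} = \frac{4}{-9 + H + H \left(4 + H\right)}$)
$X{\left(V,q \right)} = \frac{165}{101} + \frac{4}{-9 + V + V \left(4 + V\right)}$ ($X{\left(V,q \right)} = \frac{4}{-9 + V + V \left(4 + V\right)} + \frac{165}{101} = \frac{165}{101} + \frac{4}{-9 + V + V \left(4 + V\right)}$)
$X{\left(-5 + 0 \left(-5\right),31 \right)} - -44587 = \frac{-1081 + 165 \left(-5 + 0 \left(-5\right)\right)^{2} + 825 \left(-5 + 0 \left(-5\right)\right)}{101 \left(-9 + \left(-5 + 0 \left(-5\right)\right)^{2} + 5 \left(-5 + 0 \left(-5\right)\right)\right)} - -44587 = \frac{-1081 + 165 \left(-5 + 0\right)^{2} + 825 \left(-5 + 0\right)}{101 \left(-9 + \left(-5 + 0\right)^{2} + 5 \left(-5 + 0\right)\right)} + 44587 = \frac{-1081 + 165 \left(-5\right)^{2} + 825 \left(-5\right)}{101 \left(-9 + \left(-5\right)^{2} + 5 \left(-5\right)\right)} + 44587 = \frac{-1081 + 165 \cdot 25 - 4125}{101 \left(-9 + 25 - 25\right)} + 44587 = \frac{-1081 + 4125 - 4125}{101 \left(-9\right)} + 44587 = \frac{1}{101} \left(- \frac{1}{9}\right) \left(-1081\right) + 44587 = \frac{1081}{909} + 44587 = \frac{40530664}{909}$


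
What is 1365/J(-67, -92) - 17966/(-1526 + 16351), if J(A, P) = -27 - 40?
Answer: -21439847/993275 ≈ -21.585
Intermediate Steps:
J(A, P) = -67
1365/J(-67, -92) - 17966/(-1526 + 16351) = 1365/(-67) - 17966/(-1526 + 16351) = 1365*(-1/67) - 17966/14825 = -1365/67 - 17966*1/14825 = -1365/67 - 17966/14825 = -21439847/993275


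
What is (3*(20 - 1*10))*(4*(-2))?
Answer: -240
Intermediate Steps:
(3*(20 - 1*10))*(4*(-2)) = (3*(20 - 10))*(-8) = (3*10)*(-8) = 30*(-8) = -240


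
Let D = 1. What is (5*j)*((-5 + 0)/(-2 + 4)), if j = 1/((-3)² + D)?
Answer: -5/4 ≈ -1.2500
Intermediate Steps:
j = ⅒ (j = 1/((-3)² + 1) = 1/(9 + 1) = 1/10 = ⅒ ≈ 0.10000)
(5*j)*((-5 + 0)/(-2 + 4)) = (5*(⅒))*((-5 + 0)/(-2 + 4)) = (-5/2)/2 = (-5*½)/2 = (½)*(-5/2) = -5/4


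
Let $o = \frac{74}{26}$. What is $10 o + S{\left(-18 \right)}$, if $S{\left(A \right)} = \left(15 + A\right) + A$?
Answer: $\frac{97}{13} \approx 7.4615$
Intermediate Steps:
$o = \frac{37}{13}$ ($o = 74 \cdot \frac{1}{26} = \frac{37}{13} \approx 2.8462$)
$S{\left(A \right)} = 15 + 2 A$
$10 o + S{\left(-18 \right)} = 10 \cdot \frac{37}{13} + \left(15 + 2 \left(-18\right)\right) = \frac{370}{13} + \left(15 - 36\right) = \frac{370}{13} - 21 = \frac{97}{13}$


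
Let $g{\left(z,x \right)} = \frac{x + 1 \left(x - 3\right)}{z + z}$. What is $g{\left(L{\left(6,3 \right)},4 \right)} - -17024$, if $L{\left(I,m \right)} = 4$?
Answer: $\frac{136197}{8} \approx 17025.0$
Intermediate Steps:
$g{\left(z,x \right)} = \frac{-3 + 2 x}{2 z}$ ($g{\left(z,x \right)} = \frac{x + 1 \left(-3 + x\right)}{2 z} = \left(x + \left(-3 + x\right)\right) \frac{1}{2 z} = \left(-3 + 2 x\right) \frac{1}{2 z} = \frac{-3 + 2 x}{2 z}$)
$g{\left(L{\left(6,3 \right)},4 \right)} - -17024 = \frac{- \frac{3}{2} + 4}{4} - -17024 = \frac{1}{4} \cdot \frac{5}{2} + 17024 = \frac{5}{8} + 17024 = \frac{136197}{8}$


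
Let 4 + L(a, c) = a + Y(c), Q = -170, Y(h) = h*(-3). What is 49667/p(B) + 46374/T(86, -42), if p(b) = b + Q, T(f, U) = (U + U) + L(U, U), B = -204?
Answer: -2192818/187 ≈ -11726.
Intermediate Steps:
Y(h) = -3*h
L(a, c) = -4 + a - 3*c (L(a, c) = -4 + (a - 3*c) = -4 + a - 3*c)
T(f, U) = -4 (T(f, U) = (U + U) + (-4 + U - 3*U) = 2*U + (-4 - 2*U) = -4)
p(b) = -170 + b (p(b) = b - 170 = -170 + b)
49667/p(B) + 46374/T(86, -42) = 49667/(-170 - 204) + 46374/(-4) = 49667/(-374) + 46374*(-¼) = 49667*(-1/374) - 23187/2 = -49667/374 - 23187/2 = -2192818/187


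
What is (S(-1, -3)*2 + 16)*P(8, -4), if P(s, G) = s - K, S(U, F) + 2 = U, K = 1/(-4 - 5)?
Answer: 730/9 ≈ 81.111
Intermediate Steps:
K = -⅑ (K = 1/(-9) = -⅑ ≈ -0.11111)
S(U, F) = -2 + U
P(s, G) = ⅑ + s (P(s, G) = s - 1*(-⅑) = s + ⅑ = ⅑ + s)
(S(-1, -3)*2 + 16)*P(8, -4) = ((-2 - 1)*2 + 16)*(⅑ + 8) = (-3*2 + 16)*(73/9) = (-6 + 16)*(73/9) = 10*(73/9) = 730/9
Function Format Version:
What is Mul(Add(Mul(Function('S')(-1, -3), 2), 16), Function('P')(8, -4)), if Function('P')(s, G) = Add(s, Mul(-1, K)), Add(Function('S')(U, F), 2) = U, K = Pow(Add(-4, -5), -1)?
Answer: Rational(730, 9) ≈ 81.111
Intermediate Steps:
K = Rational(-1, 9) (K = Pow(-9, -1) = Rational(-1, 9) ≈ -0.11111)
Function('S')(U, F) = Add(-2, U)
Function('P')(s, G) = Add(Rational(1, 9), s) (Function('P')(s, G) = Add(s, Mul(-1, Rational(-1, 9))) = Add(s, Rational(1, 9)) = Add(Rational(1, 9), s))
Mul(Add(Mul(Function('S')(-1, -3), 2), 16), Function('P')(8, -4)) = Mul(Add(Mul(Add(-2, -1), 2), 16), Add(Rational(1, 9), 8)) = Mul(Add(Mul(-3, 2), 16), Rational(73, 9)) = Mul(Add(-6, 16), Rational(73, 9)) = Mul(10, Rational(73, 9)) = Rational(730, 9)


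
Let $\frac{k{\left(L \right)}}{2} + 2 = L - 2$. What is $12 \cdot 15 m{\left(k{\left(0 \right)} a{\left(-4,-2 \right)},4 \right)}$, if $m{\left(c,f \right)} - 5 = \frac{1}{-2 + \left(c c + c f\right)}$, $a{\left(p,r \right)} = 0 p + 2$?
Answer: $\frac{17118}{19} \approx 900.95$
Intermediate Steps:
$a{\left(p,r \right)} = 2$ ($a{\left(p,r \right)} = 0 + 2 = 2$)
$k{\left(L \right)} = -8 + 2 L$ ($k{\left(L \right)} = -4 + 2 \left(L - 2\right) = -4 + 2 \left(-2 + L\right) = -4 + \left(-4 + 2 L\right) = -8 + 2 L$)
$m{\left(c,f \right)} = 5 + \frac{1}{-2 + c^{2} + c f}$ ($m{\left(c,f \right)} = 5 + \frac{1}{-2 + \left(c c + c f\right)} = 5 + \frac{1}{-2 + \left(c^{2} + c f\right)} = 5 + \frac{1}{-2 + c^{2} + c f}$)
$12 \cdot 15 m{\left(k{\left(0 \right)} a{\left(-4,-2 \right)},4 \right)} = 12 \cdot 15 \frac{-9 + 5 \left(\left(-8 + 2 \cdot 0\right) 2\right)^{2} + 5 \left(-8 + 2 \cdot 0\right) 2 \cdot 4}{-2 + \left(\left(-8 + 2 \cdot 0\right) 2\right)^{2} + \left(-8 + 2 \cdot 0\right) 2 \cdot 4} = 180 \frac{-9 + 5 \left(\left(-8 + 0\right) 2\right)^{2} + 5 \left(-8 + 0\right) 2 \cdot 4}{-2 + \left(\left(-8 + 0\right) 2\right)^{2} + \left(-8 + 0\right) 2 \cdot 4} = 180 \frac{-9 + 5 \left(\left(-8\right) 2\right)^{2} + 5 \left(\left(-8\right) 2\right) 4}{-2 + \left(\left(-8\right) 2\right)^{2} + \left(-8\right) 2 \cdot 4} = 180 \frac{-9 + 5 \left(-16\right)^{2} + 5 \left(-16\right) 4}{-2 + \left(-16\right)^{2} - 64} = 180 \frac{-9 + 5 \cdot 256 - 320}{-2 + 256 - 64} = 180 \frac{-9 + 1280 - 320}{190} = 180 \cdot \frac{1}{190} \cdot 951 = 180 \cdot \frac{951}{190} = \frac{17118}{19}$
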